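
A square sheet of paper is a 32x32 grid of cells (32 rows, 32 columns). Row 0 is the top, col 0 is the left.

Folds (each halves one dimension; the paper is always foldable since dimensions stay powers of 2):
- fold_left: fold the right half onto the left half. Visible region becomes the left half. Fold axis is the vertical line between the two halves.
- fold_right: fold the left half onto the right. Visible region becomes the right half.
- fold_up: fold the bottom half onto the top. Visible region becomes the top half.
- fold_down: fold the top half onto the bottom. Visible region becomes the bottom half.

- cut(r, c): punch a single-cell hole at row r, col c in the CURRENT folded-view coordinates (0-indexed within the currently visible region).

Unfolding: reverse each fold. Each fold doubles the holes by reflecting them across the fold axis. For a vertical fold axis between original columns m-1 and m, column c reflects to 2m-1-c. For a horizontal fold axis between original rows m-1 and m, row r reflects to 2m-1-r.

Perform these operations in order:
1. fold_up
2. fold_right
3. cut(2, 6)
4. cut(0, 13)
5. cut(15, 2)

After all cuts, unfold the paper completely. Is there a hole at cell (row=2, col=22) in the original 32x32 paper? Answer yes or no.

Answer: yes

Derivation:
Op 1 fold_up: fold axis h@16; visible region now rows[0,16) x cols[0,32) = 16x32
Op 2 fold_right: fold axis v@16; visible region now rows[0,16) x cols[16,32) = 16x16
Op 3 cut(2, 6): punch at orig (2,22); cuts so far [(2, 22)]; region rows[0,16) x cols[16,32) = 16x16
Op 4 cut(0, 13): punch at orig (0,29); cuts so far [(0, 29), (2, 22)]; region rows[0,16) x cols[16,32) = 16x16
Op 5 cut(15, 2): punch at orig (15,18); cuts so far [(0, 29), (2, 22), (15, 18)]; region rows[0,16) x cols[16,32) = 16x16
Unfold 1 (reflect across v@16): 6 holes -> [(0, 2), (0, 29), (2, 9), (2, 22), (15, 13), (15, 18)]
Unfold 2 (reflect across h@16): 12 holes -> [(0, 2), (0, 29), (2, 9), (2, 22), (15, 13), (15, 18), (16, 13), (16, 18), (29, 9), (29, 22), (31, 2), (31, 29)]
Holes: [(0, 2), (0, 29), (2, 9), (2, 22), (15, 13), (15, 18), (16, 13), (16, 18), (29, 9), (29, 22), (31, 2), (31, 29)]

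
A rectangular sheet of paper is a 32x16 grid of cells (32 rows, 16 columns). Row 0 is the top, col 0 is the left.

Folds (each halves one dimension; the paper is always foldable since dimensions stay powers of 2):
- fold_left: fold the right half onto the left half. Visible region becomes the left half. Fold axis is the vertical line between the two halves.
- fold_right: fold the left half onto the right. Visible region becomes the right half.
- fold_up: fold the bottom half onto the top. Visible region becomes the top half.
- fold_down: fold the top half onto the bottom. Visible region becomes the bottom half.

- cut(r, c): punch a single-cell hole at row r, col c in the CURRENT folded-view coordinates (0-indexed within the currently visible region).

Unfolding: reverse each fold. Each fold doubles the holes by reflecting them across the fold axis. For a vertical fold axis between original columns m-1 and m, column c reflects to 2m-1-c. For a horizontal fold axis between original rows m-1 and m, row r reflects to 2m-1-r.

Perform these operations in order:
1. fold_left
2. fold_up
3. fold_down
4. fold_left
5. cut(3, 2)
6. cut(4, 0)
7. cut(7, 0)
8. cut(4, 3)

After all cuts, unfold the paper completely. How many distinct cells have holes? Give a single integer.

Op 1 fold_left: fold axis v@8; visible region now rows[0,32) x cols[0,8) = 32x8
Op 2 fold_up: fold axis h@16; visible region now rows[0,16) x cols[0,8) = 16x8
Op 3 fold_down: fold axis h@8; visible region now rows[8,16) x cols[0,8) = 8x8
Op 4 fold_left: fold axis v@4; visible region now rows[8,16) x cols[0,4) = 8x4
Op 5 cut(3, 2): punch at orig (11,2); cuts so far [(11, 2)]; region rows[8,16) x cols[0,4) = 8x4
Op 6 cut(4, 0): punch at orig (12,0); cuts so far [(11, 2), (12, 0)]; region rows[8,16) x cols[0,4) = 8x4
Op 7 cut(7, 0): punch at orig (15,0); cuts so far [(11, 2), (12, 0), (15, 0)]; region rows[8,16) x cols[0,4) = 8x4
Op 8 cut(4, 3): punch at orig (12,3); cuts so far [(11, 2), (12, 0), (12, 3), (15, 0)]; region rows[8,16) x cols[0,4) = 8x4
Unfold 1 (reflect across v@4): 8 holes -> [(11, 2), (11, 5), (12, 0), (12, 3), (12, 4), (12, 7), (15, 0), (15, 7)]
Unfold 2 (reflect across h@8): 16 holes -> [(0, 0), (0, 7), (3, 0), (3, 3), (3, 4), (3, 7), (4, 2), (4, 5), (11, 2), (11, 5), (12, 0), (12, 3), (12, 4), (12, 7), (15, 0), (15, 7)]
Unfold 3 (reflect across h@16): 32 holes -> [(0, 0), (0, 7), (3, 0), (3, 3), (3, 4), (3, 7), (4, 2), (4, 5), (11, 2), (11, 5), (12, 0), (12, 3), (12, 4), (12, 7), (15, 0), (15, 7), (16, 0), (16, 7), (19, 0), (19, 3), (19, 4), (19, 7), (20, 2), (20, 5), (27, 2), (27, 5), (28, 0), (28, 3), (28, 4), (28, 7), (31, 0), (31, 7)]
Unfold 4 (reflect across v@8): 64 holes -> [(0, 0), (0, 7), (0, 8), (0, 15), (3, 0), (3, 3), (3, 4), (3, 7), (3, 8), (3, 11), (3, 12), (3, 15), (4, 2), (4, 5), (4, 10), (4, 13), (11, 2), (11, 5), (11, 10), (11, 13), (12, 0), (12, 3), (12, 4), (12, 7), (12, 8), (12, 11), (12, 12), (12, 15), (15, 0), (15, 7), (15, 8), (15, 15), (16, 0), (16, 7), (16, 8), (16, 15), (19, 0), (19, 3), (19, 4), (19, 7), (19, 8), (19, 11), (19, 12), (19, 15), (20, 2), (20, 5), (20, 10), (20, 13), (27, 2), (27, 5), (27, 10), (27, 13), (28, 0), (28, 3), (28, 4), (28, 7), (28, 8), (28, 11), (28, 12), (28, 15), (31, 0), (31, 7), (31, 8), (31, 15)]

Answer: 64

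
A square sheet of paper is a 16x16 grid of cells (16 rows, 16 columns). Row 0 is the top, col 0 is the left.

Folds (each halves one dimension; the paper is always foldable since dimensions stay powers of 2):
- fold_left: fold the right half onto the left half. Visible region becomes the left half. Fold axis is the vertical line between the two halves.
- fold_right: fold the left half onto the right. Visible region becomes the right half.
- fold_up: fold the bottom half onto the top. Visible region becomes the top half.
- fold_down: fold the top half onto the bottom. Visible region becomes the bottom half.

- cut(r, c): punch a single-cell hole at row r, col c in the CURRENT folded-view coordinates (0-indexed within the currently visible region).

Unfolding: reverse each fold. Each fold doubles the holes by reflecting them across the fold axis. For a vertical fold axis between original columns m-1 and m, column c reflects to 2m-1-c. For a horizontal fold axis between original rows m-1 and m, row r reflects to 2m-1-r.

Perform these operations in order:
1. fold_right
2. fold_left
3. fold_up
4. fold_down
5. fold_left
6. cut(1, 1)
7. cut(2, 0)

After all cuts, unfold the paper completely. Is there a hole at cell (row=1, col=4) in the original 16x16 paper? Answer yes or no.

Op 1 fold_right: fold axis v@8; visible region now rows[0,16) x cols[8,16) = 16x8
Op 2 fold_left: fold axis v@12; visible region now rows[0,16) x cols[8,12) = 16x4
Op 3 fold_up: fold axis h@8; visible region now rows[0,8) x cols[8,12) = 8x4
Op 4 fold_down: fold axis h@4; visible region now rows[4,8) x cols[8,12) = 4x4
Op 5 fold_left: fold axis v@10; visible region now rows[4,8) x cols[8,10) = 4x2
Op 6 cut(1, 1): punch at orig (5,9); cuts so far [(5, 9)]; region rows[4,8) x cols[8,10) = 4x2
Op 7 cut(2, 0): punch at orig (6,8); cuts so far [(5, 9), (6, 8)]; region rows[4,8) x cols[8,10) = 4x2
Unfold 1 (reflect across v@10): 4 holes -> [(5, 9), (5, 10), (6, 8), (6, 11)]
Unfold 2 (reflect across h@4): 8 holes -> [(1, 8), (1, 11), (2, 9), (2, 10), (5, 9), (5, 10), (6, 8), (6, 11)]
Unfold 3 (reflect across h@8): 16 holes -> [(1, 8), (1, 11), (2, 9), (2, 10), (5, 9), (5, 10), (6, 8), (6, 11), (9, 8), (9, 11), (10, 9), (10, 10), (13, 9), (13, 10), (14, 8), (14, 11)]
Unfold 4 (reflect across v@12): 32 holes -> [(1, 8), (1, 11), (1, 12), (1, 15), (2, 9), (2, 10), (2, 13), (2, 14), (5, 9), (5, 10), (5, 13), (5, 14), (6, 8), (6, 11), (6, 12), (6, 15), (9, 8), (9, 11), (9, 12), (9, 15), (10, 9), (10, 10), (10, 13), (10, 14), (13, 9), (13, 10), (13, 13), (13, 14), (14, 8), (14, 11), (14, 12), (14, 15)]
Unfold 5 (reflect across v@8): 64 holes -> [(1, 0), (1, 3), (1, 4), (1, 7), (1, 8), (1, 11), (1, 12), (1, 15), (2, 1), (2, 2), (2, 5), (2, 6), (2, 9), (2, 10), (2, 13), (2, 14), (5, 1), (5, 2), (5, 5), (5, 6), (5, 9), (5, 10), (5, 13), (5, 14), (6, 0), (6, 3), (6, 4), (6, 7), (6, 8), (6, 11), (6, 12), (6, 15), (9, 0), (9, 3), (9, 4), (9, 7), (9, 8), (9, 11), (9, 12), (9, 15), (10, 1), (10, 2), (10, 5), (10, 6), (10, 9), (10, 10), (10, 13), (10, 14), (13, 1), (13, 2), (13, 5), (13, 6), (13, 9), (13, 10), (13, 13), (13, 14), (14, 0), (14, 3), (14, 4), (14, 7), (14, 8), (14, 11), (14, 12), (14, 15)]
Holes: [(1, 0), (1, 3), (1, 4), (1, 7), (1, 8), (1, 11), (1, 12), (1, 15), (2, 1), (2, 2), (2, 5), (2, 6), (2, 9), (2, 10), (2, 13), (2, 14), (5, 1), (5, 2), (5, 5), (5, 6), (5, 9), (5, 10), (5, 13), (5, 14), (6, 0), (6, 3), (6, 4), (6, 7), (6, 8), (6, 11), (6, 12), (6, 15), (9, 0), (9, 3), (9, 4), (9, 7), (9, 8), (9, 11), (9, 12), (9, 15), (10, 1), (10, 2), (10, 5), (10, 6), (10, 9), (10, 10), (10, 13), (10, 14), (13, 1), (13, 2), (13, 5), (13, 6), (13, 9), (13, 10), (13, 13), (13, 14), (14, 0), (14, 3), (14, 4), (14, 7), (14, 8), (14, 11), (14, 12), (14, 15)]

Answer: yes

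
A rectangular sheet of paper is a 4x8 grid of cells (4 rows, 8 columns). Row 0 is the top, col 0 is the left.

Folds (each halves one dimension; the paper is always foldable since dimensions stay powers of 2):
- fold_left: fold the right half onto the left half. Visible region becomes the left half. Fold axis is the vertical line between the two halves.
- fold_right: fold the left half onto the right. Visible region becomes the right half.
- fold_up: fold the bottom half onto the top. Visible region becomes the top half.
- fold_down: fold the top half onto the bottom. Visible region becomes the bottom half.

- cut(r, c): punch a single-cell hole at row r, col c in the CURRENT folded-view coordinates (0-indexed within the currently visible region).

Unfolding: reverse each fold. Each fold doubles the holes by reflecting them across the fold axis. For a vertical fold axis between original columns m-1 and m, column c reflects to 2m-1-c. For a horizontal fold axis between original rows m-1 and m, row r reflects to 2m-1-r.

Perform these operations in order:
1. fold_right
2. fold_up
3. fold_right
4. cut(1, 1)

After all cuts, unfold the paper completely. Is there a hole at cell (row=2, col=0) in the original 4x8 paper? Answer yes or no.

Answer: yes

Derivation:
Op 1 fold_right: fold axis v@4; visible region now rows[0,4) x cols[4,8) = 4x4
Op 2 fold_up: fold axis h@2; visible region now rows[0,2) x cols[4,8) = 2x4
Op 3 fold_right: fold axis v@6; visible region now rows[0,2) x cols[6,8) = 2x2
Op 4 cut(1, 1): punch at orig (1,7); cuts so far [(1, 7)]; region rows[0,2) x cols[6,8) = 2x2
Unfold 1 (reflect across v@6): 2 holes -> [(1, 4), (1, 7)]
Unfold 2 (reflect across h@2): 4 holes -> [(1, 4), (1, 7), (2, 4), (2, 7)]
Unfold 3 (reflect across v@4): 8 holes -> [(1, 0), (1, 3), (1, 4), (1, 7), (2, 0), (2, 3), (2, 4), (2, 7)]
Holes: [(1, 0), (1, 3), (1, 4), (1, 7), (2, 0), (2, 3), (2, 4), (2, 7)]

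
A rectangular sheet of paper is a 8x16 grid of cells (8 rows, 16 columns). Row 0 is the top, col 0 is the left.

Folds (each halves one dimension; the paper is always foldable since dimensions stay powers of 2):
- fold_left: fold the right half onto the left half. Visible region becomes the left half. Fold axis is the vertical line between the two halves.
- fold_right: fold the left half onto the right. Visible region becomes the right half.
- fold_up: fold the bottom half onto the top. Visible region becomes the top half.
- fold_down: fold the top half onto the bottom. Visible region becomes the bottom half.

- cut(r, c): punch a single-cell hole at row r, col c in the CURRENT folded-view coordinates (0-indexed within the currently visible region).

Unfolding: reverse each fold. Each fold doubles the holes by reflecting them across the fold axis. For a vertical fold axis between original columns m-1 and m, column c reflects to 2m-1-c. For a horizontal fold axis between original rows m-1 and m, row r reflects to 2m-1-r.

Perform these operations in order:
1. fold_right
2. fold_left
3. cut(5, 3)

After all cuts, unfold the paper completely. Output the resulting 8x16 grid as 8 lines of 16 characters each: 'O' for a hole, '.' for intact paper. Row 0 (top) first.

Op 1 fold_right: fold axis v@8; visible region now rows[0,8) x cols[8,16) = 8x8
Op 2 fold_left: fold axis v@12; visible region now rows[0,8) x cols[8,12) = 8x4
Op 3 cut(5, 3): punch at orig (5,11); cuts so far [(5, 11)]; region rows[0,8) x cols[8,12) = 8x4
Unfold 1 (reflect across v@12): 2 holes -> [(5, 11), (5, 12)]
Unfold 2 (reflect across v@8): 4 holes -> [(5, 3), (5, 4), (5, 11), (5, 12)]

Answer: ................
................
................
................
................
...OO......OO...
................
................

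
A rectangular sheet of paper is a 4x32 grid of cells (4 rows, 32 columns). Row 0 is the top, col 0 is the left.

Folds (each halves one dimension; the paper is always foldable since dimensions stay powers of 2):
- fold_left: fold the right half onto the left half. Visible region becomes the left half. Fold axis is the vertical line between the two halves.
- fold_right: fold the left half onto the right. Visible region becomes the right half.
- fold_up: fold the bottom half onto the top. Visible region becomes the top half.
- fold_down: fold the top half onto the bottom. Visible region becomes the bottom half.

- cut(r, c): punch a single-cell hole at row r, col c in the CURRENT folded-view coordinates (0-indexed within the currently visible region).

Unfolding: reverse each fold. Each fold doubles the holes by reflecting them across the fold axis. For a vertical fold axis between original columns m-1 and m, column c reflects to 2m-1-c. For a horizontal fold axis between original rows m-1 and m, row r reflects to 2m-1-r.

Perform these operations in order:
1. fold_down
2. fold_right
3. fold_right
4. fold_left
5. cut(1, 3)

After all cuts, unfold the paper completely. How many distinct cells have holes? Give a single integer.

Answer: 16

Derivation:
Op 1 fold_down: fold axis h@2; visible region now rows[2,4) x cols[0,32) = 2x32
Op 2 fold_right: fold axis v@16; visible region now rows[2,4) x cols[16,32) = 2x16
Op 3 fold_right: fold axis v@24; visible region now rows[2,4) x cols[24,32) = 2x8
Op 4 fold_left: fold axis v@28; visible region now rows[2,4) x cols[24,28) = 2x4
Op 5 cut(1, 3): punch at orig (3,27); cuts so far [(3, 27)]; region rows[2,4) x cols[24,28) = 2x4
Unfold 1 (reflect across v@28): 2 holes -> [(3, 27), (3, 28)]
Unfold 2 (reflect across v@24): 4 holes -> [(3, 19), (3, 20), (3, 27), (3, 28)]
Unfold 3 (reflect across v@16): 8 holes -> [(3, 3), (3, 4), (3, 11), (3, 12), (3, 19), (3, 20), (3, 27), (3, 28)]
Unfold 4 (reflect across h@2): 16 holes -> [(0, 3), (0, 4), (0, 11), (0, 12), (0, 19), (0, 20), (0, 27), (0, 28), (3, 3), (3, 4), (3, 11), (3, 12), (3, 19), (3, 20), (3, 27), (3, 28)]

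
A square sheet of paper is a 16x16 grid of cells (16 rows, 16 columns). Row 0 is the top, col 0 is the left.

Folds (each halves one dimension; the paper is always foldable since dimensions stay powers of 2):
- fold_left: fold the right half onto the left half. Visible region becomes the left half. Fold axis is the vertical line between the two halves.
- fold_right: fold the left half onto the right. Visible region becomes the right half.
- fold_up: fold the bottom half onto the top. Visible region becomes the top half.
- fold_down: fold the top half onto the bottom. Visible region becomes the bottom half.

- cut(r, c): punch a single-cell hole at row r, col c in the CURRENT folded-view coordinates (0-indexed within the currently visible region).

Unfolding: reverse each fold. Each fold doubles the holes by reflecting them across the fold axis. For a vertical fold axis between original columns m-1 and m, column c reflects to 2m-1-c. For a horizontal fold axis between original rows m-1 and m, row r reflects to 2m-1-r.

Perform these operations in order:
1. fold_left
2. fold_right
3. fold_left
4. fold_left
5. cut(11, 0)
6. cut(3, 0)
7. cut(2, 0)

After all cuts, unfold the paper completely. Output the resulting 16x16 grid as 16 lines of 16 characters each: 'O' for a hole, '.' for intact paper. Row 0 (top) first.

Answer: ................
................
OOOOOOOOOOOOOOOO
OOOOOOOOOOOOOOOO
................
................
................
................
................
................
................
OOOOOOOOOOOOOOOO
................
................
................
................

Derivation:
Op 1 fold_left: fold axis v@8; visible region now rows[0,16) x cols[0,8) = 16x8
Op 2 fold_right: fold axis v@4; visible region now rows[0,16) x cols[4,8) = 16x4
Op 3 fold_left: fold axis v@6; visible region now rows[0,16) x cols[4,6) = 16x2
Op 4 fold_left: fold axis v@5; visible region now rows[0,16) x cols[4,5) = 16x1
Op 5 cut(11, 0): punch at orig (11,4); cuts so far [(11, 4)]; region rows[0,16) x cols[4,5) = 16x1
Op 6 cut(3, 0): punch at orig (3,4); cuts so far [(3, 4), (11, 4)]; region rows[0,16) x cols[4,5) = 16x1
Op 7 cut(2, 0): punch at orig (2,4); cuts so far [(2, 4), (3, 4), (11, 4)]; region rows[0,16) x cols[4,5) = 16x1
Unfold 1 (reflect across v@5): 6 holes -> [(2, 4), (2, 5), (3, 4), (3, 5), (11, 4), (11, 5)]
Unfold 2 (reflect across v@6): 12 holes -> [(2, 4), (2, 5), (2, 6), (2, 7), (3, 4), (3, 5), (3, 6), (3, 7), (11, 4), (11, 5), (11, 6), (11, 7)]
Unfold 3 (reflect across v@4): 24 holes -> [(2, 0), (2, 1), (2, 2), (2, 3), (2, 4), (2, 5), (2, 6), (2, 7), (3, 0), (3, 1), (3, 2), (3, 3), (3, 4), (3, 5), (3, 6), (3, 7), (11, 0), (11, 1), (11, 2), (11, 3), (11, 4), (11, 5), (11, 6), (11, 7)]
Unfold 4 (reflect across v@8): 48 holes -> [(2, 0), (2, 1), (2, 2), (2, 3), (2, 4), (2, 5), (2, 6), (2, 7), (2, 8), (2, 9), (2, 10), (2, 11), (2, 12), (2, 13), (2, 14), (2, 15), (3, 0), (3, 1), (3, 2), (3, 3), (3, 4), (3, 5), (3, 6), (3, 7), (3, 8), (3, 9), (3, 10), (3, 11), (3, 12), (3, 13), (3, 14), (3, 15), (11, 0), (11, 1), (11, 2), (11, 3), (11, 4), (11, 5), (11, 6), (11, 7), (11, 8), (11, 9), (11, 10), (11, 11), (11, 12), (11, 13), (11, 14), (11, 15)]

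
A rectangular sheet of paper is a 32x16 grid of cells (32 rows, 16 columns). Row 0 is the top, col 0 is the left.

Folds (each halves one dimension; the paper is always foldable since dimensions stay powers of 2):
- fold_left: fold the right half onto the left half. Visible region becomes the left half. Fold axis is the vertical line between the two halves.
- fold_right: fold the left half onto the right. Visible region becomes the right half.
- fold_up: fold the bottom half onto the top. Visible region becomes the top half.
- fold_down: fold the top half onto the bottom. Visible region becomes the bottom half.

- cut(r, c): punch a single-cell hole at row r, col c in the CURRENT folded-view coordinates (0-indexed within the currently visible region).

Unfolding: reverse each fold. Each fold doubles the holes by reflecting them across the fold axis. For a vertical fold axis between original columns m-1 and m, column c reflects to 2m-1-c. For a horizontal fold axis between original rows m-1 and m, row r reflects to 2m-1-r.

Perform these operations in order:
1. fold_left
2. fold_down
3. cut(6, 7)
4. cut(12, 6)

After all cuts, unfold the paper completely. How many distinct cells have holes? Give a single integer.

Answer: 8

Derivation:
Op 1 fold_left: fold axis v@8; visible region now rows[0,32) x cols[0,8) = 32x8
Op 2 fold_down: fold axis h@16; visible region now rows[16,32) x cols[0,8) = 16x8
Op 3 cut(6, 7): punch at orig (22,7); cuts so far [(22, 7)]; region rows[16,32) x cols[0,8) = 16x8
Op 4 cut(12, 6): punch at orig (28,6); cuts so far [(22, 7), (28, 6)]; region rows[16,32) x cols[0,8) = 16x8
Unfold 1 (reflect across h@16): 4 holes -> [(3, 6), (9, 7), (22, 7), (28, 6)]
Unfold 2 (reflect across v@8): 8 holes -> [(3, 6), (3, 9), (9, 7), (9, 8), (22, 7), (22, 8), (28, 6), (28, 9)]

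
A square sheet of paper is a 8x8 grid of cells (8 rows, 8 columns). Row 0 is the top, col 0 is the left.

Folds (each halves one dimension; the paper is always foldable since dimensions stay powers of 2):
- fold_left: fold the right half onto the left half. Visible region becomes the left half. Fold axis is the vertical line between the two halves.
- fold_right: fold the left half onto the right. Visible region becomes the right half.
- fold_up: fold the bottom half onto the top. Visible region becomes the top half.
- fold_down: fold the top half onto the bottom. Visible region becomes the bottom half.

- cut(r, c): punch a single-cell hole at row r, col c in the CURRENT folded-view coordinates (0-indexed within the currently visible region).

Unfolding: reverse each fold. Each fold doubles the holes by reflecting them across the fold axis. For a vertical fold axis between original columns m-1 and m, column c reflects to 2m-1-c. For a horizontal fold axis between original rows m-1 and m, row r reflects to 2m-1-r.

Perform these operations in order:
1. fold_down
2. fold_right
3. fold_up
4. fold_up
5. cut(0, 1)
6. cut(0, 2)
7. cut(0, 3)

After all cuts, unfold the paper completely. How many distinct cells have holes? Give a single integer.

Op 1 fold_down: fold axis h@4; visible region now rows[4,8) x cols[0,8) = 4x8
Op 2 fold_right: fold axis v@4; visible region now rows[4,8) x cols[4,8) = 4x4
Op 3 fold_up: fold axis h@6; visible region now rows[4,6) x cols[4,8) = 2x4
Op 4 fold_up: fold axis h@5; visible region now rows[4,5) x cols[4,8) = 1x4
Op 5 cut(0, 1): punch at orig (4,5); cuts so far [(4, 5)]; region rows[4,5) x cols[4,8) = 1x4
Op 6 cut(0, 2): punch at orig (4,6); cuts so far [(4, 5), (4, 6)]; region rows[4,5) x cols[4,8) = 1x4
Op 7 cut(0, 3): punch at orig (4,7); cuts so far [(4, 5), (4, 6), (4, 7)]; region rows[4,5) x cols[4,8) = 1x4
Unfold 1 (reflect across h@5): 6 holes -> [(4, 5), (4, 6), (4, 7), (5, 5), (5, 6), (5, 7)]
Unfold 2 (reflect across h@6): 12 holes -> [(4, 5), (4, 6), (4, 7), (5, 5), (5, 6), (5, 7), (6, 5), (6, 6), (6, 7), (7, 5), (7, 6), (7, 7)]
Unfold 3 (reflect across v@4): 24 holes -> [(4, 0), (4, 1), (4, 2), (4, 5), (4, 6), (4, 7), (5, 0), (5, 1), (5, 2), (5, 5), (5, 6), (5, 7), (6, 0), (6, 1), (6, 2), (6, 5), (6, 6), (6, 7), (7, 0), (7, 1), (7, 2), (7, 5), (7, 6), (7, 7)]
Unfold 4 (reflect across h@4): 48 holes -> [(0, 0), (0, 1), (0, 2), (0, 5), (0, 6), (0, 7), (1, 0), (1, 1), (1, 2), (1, 5), (1, 6), (1, 7), (2, 0), (2, 1), (2, 2), (2, 5), (2, 6), (2, 7), (3, 0), (3, 1), (3, 2), (3, 5), (3, 6), (3, 7), (4, 0), (4, 1), (4, 2), (4, 5), (4, 6), (4, 7), (5, 0), (5, 1), (5, 2), (5, 5), (5, 6), (5, 7), (6, 0), (6, 1), (6, 2), (6, 5), (6, 6), (6, 7), (7, 0), (7, 1), (7, 2), (7, 5), (7, 6), (7, 7)]

Answer: 48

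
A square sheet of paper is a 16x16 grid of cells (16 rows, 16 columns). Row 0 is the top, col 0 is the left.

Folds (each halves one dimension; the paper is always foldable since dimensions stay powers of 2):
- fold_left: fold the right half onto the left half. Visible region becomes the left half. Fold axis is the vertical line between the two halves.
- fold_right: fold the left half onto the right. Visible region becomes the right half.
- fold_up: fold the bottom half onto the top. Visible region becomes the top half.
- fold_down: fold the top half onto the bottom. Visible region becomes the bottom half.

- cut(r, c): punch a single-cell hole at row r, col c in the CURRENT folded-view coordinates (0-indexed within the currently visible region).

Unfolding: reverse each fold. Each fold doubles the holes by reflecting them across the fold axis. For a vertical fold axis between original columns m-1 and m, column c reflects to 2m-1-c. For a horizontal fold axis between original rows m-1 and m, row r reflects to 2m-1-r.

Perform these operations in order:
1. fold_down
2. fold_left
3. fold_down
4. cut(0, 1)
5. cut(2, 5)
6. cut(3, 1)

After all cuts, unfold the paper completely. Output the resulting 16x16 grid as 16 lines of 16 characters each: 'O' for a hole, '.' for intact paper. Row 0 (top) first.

Op 1 fold_down: fold axis h@8; visible region now rows[8,16) x cols[0,16) = 8x16
Op 2 fold_left: fold axis v@8; visible region now rows[8,16) x cols[0,8) = 8x8
Op 3 fold_down: fold axis h@12; visible region now rows[12,16) x cols[0,8) = 4x8
Op 4 cut(0, 1): punch at orig (12,1); cuts so far [(12, 1)]; region rows[12,16) x cols[0,8) = 4x8
Op 5 cut(2, 5): punch at orig (14,5); cuts so far [(12, 1), (14, 5)]; region rows[12,16) x cols[0,8) = 4x8
Op 6 cut(3, 1): punch at orig (15,1); cuts so far [(12, 1), (14, 5), (15, 1)]; region rows[12,16) x cols[0,8) = 4x8
Unfold 1 (reflect across h@12): 6 holes -> [(8, 1), (9, 5), (11, 1), (12, 1), (14, 5), (15, 1)]
Unfold 2 (reflect across v@8): 12 holes -> [(8, 1), (8, 14), (9, 5), (9, 10), (11, 1), (11, 14), (12, 1), (12, 14), (14, 5), (14, 10), (15, 1), (15, 14)]
Unfold 3 (reflect across h@8): 24 holes -> [(0, 1), (0, 14), (1, 5), (1, 10), (3, 1), (3, 14), (4, 1), (4, 14), (6, 5), (6, 10), (7, 1), (7, 14), (8, 1), (8, 14), (9, 5), (9, 10), (11, 1), (11, 14), (12, 1), (12, 14), (14, 5), (14, 10), (15, 1), (15, 14)]

Answer: .O............O.
.....O....O.....
................
.O............O.
.O............O.
................
.....O....O.....
.O............O.
.O............O.
.....O....O.....
................
.O............O.
.O............O.
................
.....O....O.....
.O............O.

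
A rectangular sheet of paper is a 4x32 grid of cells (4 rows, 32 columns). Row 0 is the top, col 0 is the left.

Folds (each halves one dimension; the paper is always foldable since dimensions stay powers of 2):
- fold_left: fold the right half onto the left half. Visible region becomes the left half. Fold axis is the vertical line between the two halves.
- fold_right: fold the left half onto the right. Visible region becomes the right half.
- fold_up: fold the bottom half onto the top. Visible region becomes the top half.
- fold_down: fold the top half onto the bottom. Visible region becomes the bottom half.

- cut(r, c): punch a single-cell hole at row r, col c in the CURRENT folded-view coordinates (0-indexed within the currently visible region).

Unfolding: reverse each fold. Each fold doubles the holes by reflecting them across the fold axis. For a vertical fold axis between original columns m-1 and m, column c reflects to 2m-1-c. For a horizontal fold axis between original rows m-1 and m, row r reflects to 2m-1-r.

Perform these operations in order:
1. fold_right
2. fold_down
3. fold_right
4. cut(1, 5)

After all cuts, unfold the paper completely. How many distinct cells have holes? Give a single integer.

Answer: 8

Derivation:
Op 1 fold_right: fold axis v@16; visible region now rows[0,4) x cols[16,32) = 4x16
Op 2 fold_down: fold axis h@2; visible region now rows[2,4) x cols[16,32) = 2x16
Op 3 fold_right: fold axis v@24; visible region now rows[2,4) x cols[24,32) = 2x8
Op 4 cut(1, 5): punch at orig (3,29); cuts so far [(3, 29)]; region rows[2,4) x cols[24,32) = 2x8
Unfold 1 (reflect across v@24): 2 holes -> [(3, 18), (3, 29)]
Unfold 2 (reflect across h@2): 4 holes -> [(0, 18), (0, 29), (3, 18), (3, 29)]
Unfold 3 (reflect across v@16): 8 holes -> [(0, 2), (0, 13), (0, 18), (0, 29), (3, 2), (3, 13), (3, 18), (3, 29)]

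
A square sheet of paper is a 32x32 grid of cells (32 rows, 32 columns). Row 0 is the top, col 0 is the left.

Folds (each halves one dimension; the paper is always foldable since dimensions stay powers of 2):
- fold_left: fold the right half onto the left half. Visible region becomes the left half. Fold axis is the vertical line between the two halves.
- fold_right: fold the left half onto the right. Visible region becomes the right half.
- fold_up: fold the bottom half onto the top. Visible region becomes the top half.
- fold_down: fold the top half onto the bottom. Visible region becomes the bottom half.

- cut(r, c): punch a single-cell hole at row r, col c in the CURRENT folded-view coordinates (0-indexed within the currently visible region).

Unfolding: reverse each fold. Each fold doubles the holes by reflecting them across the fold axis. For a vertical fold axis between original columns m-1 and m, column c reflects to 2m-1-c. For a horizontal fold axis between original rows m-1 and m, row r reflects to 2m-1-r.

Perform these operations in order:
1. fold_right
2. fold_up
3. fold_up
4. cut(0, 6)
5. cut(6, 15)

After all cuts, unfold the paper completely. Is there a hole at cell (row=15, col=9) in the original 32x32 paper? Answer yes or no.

Op 1 fold_right: fold axis v@16; visible region now rows[0,32) x cols[16,32) = 32x16
Op 2 fold_up: fold axis h@16; visible region now rows[0,16) x cols[16,32) = 16x16
Op 3 fold_up: fold axis h@8; visible region now rows[0,8) x cols[16,32) = 8x16
Op 4 cut(0, 6): punch at orig (0,22); cuts so far [(0, 22)]; region rows[0,8) x cols[16,32) = 8x16
Op 5 cut(6, 15): punch at orig (6,31); cuts so far [(0, 22), (6, 31)]; region rows[0,8) x cols[16,32) = 8x16
Unfold 1 (reflect across h@8): 4 holes -> [(0, 22), (6, 31), (9, 31), (15, 22)]
Unfold 2 (reflect across h@16): 8 holes -> [(0, 22), (6, 31), (9, 31), (15, 22), (16, 22), (22, 31), (25, 31), (31, 22)]
Unfold 3 (reflect across v@16): 16 holes -> [(0, 9), (0, 22), (6, 0), (6, 31), (9, 0), (9, 31), (15, 9), (15, 22), (16, 9), (16, 22), (22, 0), (22, 31), (25, 0), (25, 31), (31, 9), (31, 22)]
Holes: [(0, 9), (0, 22), (6, 0), (6, 31), (9, 0), (9, 31), (15, 9), (15, 22), (16, 9), (16, 22), (22, 0), (22, 31), (25, 0), (25, 31), (31, 9), (31, 22)]

Answer: yes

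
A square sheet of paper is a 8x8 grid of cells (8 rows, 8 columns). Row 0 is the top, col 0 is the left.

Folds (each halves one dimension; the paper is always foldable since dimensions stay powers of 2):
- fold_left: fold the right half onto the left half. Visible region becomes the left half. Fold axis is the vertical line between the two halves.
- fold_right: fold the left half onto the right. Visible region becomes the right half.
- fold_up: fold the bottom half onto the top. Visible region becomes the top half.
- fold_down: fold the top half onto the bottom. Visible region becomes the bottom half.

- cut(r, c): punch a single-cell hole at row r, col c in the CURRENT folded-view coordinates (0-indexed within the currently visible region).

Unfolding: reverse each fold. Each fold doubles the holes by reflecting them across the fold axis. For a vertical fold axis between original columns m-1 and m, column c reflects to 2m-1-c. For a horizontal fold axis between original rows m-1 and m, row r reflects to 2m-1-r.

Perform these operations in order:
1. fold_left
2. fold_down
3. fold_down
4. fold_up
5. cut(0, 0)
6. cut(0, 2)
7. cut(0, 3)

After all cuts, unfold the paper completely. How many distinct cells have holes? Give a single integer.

Op 1 fold_left: fold axis v@4; visible region now rows[0,8) x cols[0,4) = 8x4
Op 2 fold_down: fold axis h@4; visible region now rows[4,8) x cols[0,4) = 4x4
Op 3 fold_down: fold axis h@6; visible region now rows[6,8) x cols[0,4) = 2x4
Op 4 fold_up: fold axis h@7; visible region now rows[6,7) x cols[0,4) = 1x4
Op 5 cut(0, 0): punch at orig (6,0); cuts so far [(6, 0)]; region rows[6,7) x cols[0,4) = 1x4
Op 6 cut(0, 2): punch at orig (6,2); cuts so far [(6, 0), (6, 2)]; region rows[6,7) x cols[0,4) = 1x4
Op 7 cut(0, 3): punch at orig (6,3); cuts so far [(6, 0), (6, 2), (6, 3)]; region rows[6,7) x cols[0,4) = 1x4
Unfold 1 (reflect across h@7): 6 holes -> [(6, 0), (6, 2), (6, 3), (7, 0), (7, 2), (7, 3)]
Unfold 2 (reflect across h@6): 12 holes -> [(4, 0), (4, 2), (4, 3), (5, 0), (5, 2), (5, 3), (6, 0), (6, 2), (6, 3), (7, 0), (7, 2), (7, 3)]
Unfold 3 (reflect across h@4): 24 holes -> [(0, 0), (0, 2), (0, 3), (1, 0), (1, 2), (1, 3), (2, 0), (2, 2), (2, 3), (3, 0), (3, 2), (3, 3), (4, 0), (4, 2), (4, 3), (5, 0), (5, 2), (5, 3), (6, 0), (6, 2), (6, 3), (7, 0), (7, 2), (7, 3)]
Unfold 4 (reflect across v@4): 48 holes -> [(0, 0), (0, 2), (0, 3), (0, 4), (0, 5), (0, 7), (1, 0), (1, 2), (1, 3), (1, 4), (1, 5), (1, 7), (2, 0), (2, 2), (2, 3), (2, 4), (2, 5), (2, 7), (3, 0), (3, 2), (3, 3), (3, 4), (3, 5), (3, 7), (4, 0), (4, 2), (4, 3), (4, 4), (4, 5), (4, 7), (5, 0), (5, 2), (5, 3), (5, 4), (5, 5), (5, 7), (6, 0), (6, 2), (6, 3), (6, 4), (6, 5), (6, 7), (7, 0), (7, 2), (7, 3), (7, 4), (7, 5), (7, 7)]

Answer: 48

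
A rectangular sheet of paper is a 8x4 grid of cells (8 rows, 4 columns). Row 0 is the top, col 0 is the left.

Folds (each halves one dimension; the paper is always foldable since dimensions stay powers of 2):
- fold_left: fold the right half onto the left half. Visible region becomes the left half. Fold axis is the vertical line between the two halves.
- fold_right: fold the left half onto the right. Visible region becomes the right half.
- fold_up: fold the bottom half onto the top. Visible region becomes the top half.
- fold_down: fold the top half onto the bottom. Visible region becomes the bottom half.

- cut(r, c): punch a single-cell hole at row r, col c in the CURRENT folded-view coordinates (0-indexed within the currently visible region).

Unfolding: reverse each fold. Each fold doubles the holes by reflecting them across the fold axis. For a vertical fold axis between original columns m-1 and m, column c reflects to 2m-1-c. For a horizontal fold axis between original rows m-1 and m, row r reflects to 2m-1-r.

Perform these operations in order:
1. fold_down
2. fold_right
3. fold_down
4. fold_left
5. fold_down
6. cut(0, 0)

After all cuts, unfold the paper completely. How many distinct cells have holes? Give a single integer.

Answer: 32

Derivation:
Op 1 fold_down: fold axis h@4; visible region now rows[4,8) x cols[0,4) = 4x4
Op 2 fold_right: fold axis v@2; visible region now rows[4,8) x cols[2,4) = 4x2
Op 3 fold_down: fold axis h@6; visible region now rows[6,8) x cols[2,4) = 2x2
Op 4 fold_left: fold axis v@3; visible region now rows[6,8) x cols[2,3) = 2x1
Op 5 fold_down: fold axis h@7; visible region now rows[7,8) x cols[2,3) = 1x1
Op 6 cut(0, 0): punch at orig (7,2); cuts so far [(7, 2)]; region rows[7,8) x cols[2,3) = 1x1
Unfold 1 (reflect across h@7): 2 holes -> [(6, 2), (7, 2)]
Unfold 2 (reflect across v@3): 4 holes -> [(6, 2), (6, 3), (7, 2), (7, 3)]
Unfold 3 (reflect across h@6): 8 holes -> [(4, 2), (4, 3), (5, 2), (5, 3), (6, 2), (6, 3), (7, 2), (7, 3)]
Unfold 4 (reflect across v@2): 16 holes -> [(4, 0), (4, 1), (4, 2), (4, 3), (5, 0), (5, 1), (5, 2), (5, 3), (6, 0), (6, 1), (6, 2), (6, 3), (7, 0), (7, 1), (7, 2), (7, 3)]
Unfold 5 (reflect across h@4): 32 holes -> [(0, 0), (0, 1), (0, 2), (0, 3), (1, 0), (1, 1), (1, 2), (1, 3), (2, 0), (2, 1), (2, 2), (2, 3), (3, 0), (3, 1), (3, 2), (3, 3), (4, 0), (4, 1), (4, 2), (4, 3), (5, 0), (5, 1), (5, 2), (5, 3), (6, 0), (6, 1), (6, 2), (6, 3), (7, 0), (7, 1), (7, 2), (7, 3)]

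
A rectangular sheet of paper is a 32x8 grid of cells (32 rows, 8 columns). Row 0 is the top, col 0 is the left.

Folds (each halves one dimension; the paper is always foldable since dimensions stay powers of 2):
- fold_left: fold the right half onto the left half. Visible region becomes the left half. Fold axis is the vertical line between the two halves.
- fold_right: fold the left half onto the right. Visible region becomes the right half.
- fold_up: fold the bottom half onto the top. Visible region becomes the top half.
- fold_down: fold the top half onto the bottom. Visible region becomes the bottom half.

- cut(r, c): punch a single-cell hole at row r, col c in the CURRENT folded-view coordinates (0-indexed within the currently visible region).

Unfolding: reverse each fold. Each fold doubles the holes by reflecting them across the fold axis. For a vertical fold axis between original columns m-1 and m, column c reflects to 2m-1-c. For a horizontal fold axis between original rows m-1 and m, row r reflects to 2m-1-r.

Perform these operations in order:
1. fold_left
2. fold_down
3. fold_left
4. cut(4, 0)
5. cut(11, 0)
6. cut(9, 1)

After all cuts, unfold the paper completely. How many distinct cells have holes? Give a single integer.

Answer: 24

Derivation:
Op 1 fold_left: fold axis v@4; visible region now rows[0,32) x cols[0,4) = 32x4
Op 2 fold_down: fold axis h@16; visible region now rows[16,32) x cols[0,4) = 16x4
Op 3 fold_left: fold axis v@2; visible region now rows[16,32) x cols[0,2) = 16x2
Op 4 cut(4, 0): punch at orig (20,0); cuts so far [(20, 0)]; region rows[16,32) x cols[0,2) = 16x2
Op 5 cut(11, 0): punch at orig (27,0); cuts so far [(20, 0), (27, 0)]; region rows[16,32) x cols[0,2) = 16x2
Op 6 cut(9, 1): punch at orig (25,1); cuts so far [(20, 0), (25, 1), (27, 0)]; region rows[16,32) x cols[0,2) = 16x2
Unfold 1 (reflect across v@2): 6 holes -> [(20, 0), (20, 3), (25, 1), (25, 2), (27, 0), (27, 3)]
Unfold 2 (reflect across h@16): 12 holes -> [(4, 0), (4, 3), (6, 1), (6, 2), (11, 0), (11, 3), (20, 0), (20, 3), (25, 1), (25, 2), (27, 0), (27, 3)]
Unfold 3 (reflect across v@4): 24 holes -> [(4, 0), (4, 3), (4, 4), (4, 7), (6, 1), (6, 2), (6, 5), (6, 6), (11, 0), (11, 3), (11, 4), (11, 7), (20, 0), (20, 3), (20, 4), (20, 7), (25, 1), (25, 2), (25, 5), (25, 6), (27, 0), (27, 3), (27, 4), (27, 7)]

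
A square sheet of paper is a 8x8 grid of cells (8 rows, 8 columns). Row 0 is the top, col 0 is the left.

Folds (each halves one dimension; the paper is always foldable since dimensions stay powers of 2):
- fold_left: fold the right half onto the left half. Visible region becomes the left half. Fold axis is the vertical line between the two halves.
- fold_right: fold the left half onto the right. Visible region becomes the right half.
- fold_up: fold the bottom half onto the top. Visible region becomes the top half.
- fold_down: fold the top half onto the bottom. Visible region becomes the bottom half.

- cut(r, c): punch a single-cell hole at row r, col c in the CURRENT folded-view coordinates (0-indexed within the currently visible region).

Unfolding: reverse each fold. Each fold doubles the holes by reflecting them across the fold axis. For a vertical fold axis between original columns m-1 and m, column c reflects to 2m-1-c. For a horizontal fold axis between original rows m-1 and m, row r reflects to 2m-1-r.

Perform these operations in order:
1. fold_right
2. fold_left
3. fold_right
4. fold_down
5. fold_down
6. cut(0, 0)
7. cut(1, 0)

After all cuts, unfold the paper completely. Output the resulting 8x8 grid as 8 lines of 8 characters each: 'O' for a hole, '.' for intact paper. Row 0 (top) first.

Answer: OOOOOOOO
OOOOOOOO
OOOOOOOO
OOOOOOOO
OOOOOOOO
OOOOOOOO
OOOOOOOO
OOOOOOOO

Derivation:
Op 1 fold_right: fold axis v@4; visible region now rows[0,8) x cols[4,8) = 8x4
Op 2 fold_left: fold axis v@6; visible region now rows[0,8) x cols[4,6) = 8x2
Op 3 fold_right: fold axis v@5; visible region now rows[0,8) x cols[5,6) = 8x1
Op 4 fold_down: fold axis h@4; visible region now rows[4,8) x cols[5,6) = 4x1
Op 5 fold_down: fold axis h@6; visible region now rows[6,8) x cols[5,6) = 2x1
Op 6 cut(0, 0): punch at orig (6,5); cuts so far [(6, 5)]; region rows[6,8) x cols[5,6) = 2x1
Op 7 cut(1, 0): punch at orig (7,5); cuts so far [(6, 5), (7, 5)]; region rows[6,8) x cols[5,6) = 2x1
Unfold 1 (reflect across h@6): 4 holes -> [(4, 5), (5, 5), (6, 5), (7, 5)]
Unfold 2 (reflect across h@4): 8 holes -> [(0, 5), (1, 5), (2, 5), (3, 5), (4, 5), (5, 5), (6, 5), (7, 5)]
Unfold 3 (reflect across v@5): 16 holes -> [(0, 4), (0, 5), (1, 4), (1, 5), (2, 4), (2, 5), (3, 4), (3, 5), (4, 4), (4, 5), (5, 4), (5, 5), (6, 4), (6, 5), (7, 4), (7, 5)]
Unfold 4 (reflect across v@6): 32 holes -> [(0, 4), (0, 5), (0, 6), (0, 7), (1, 4), (1, 5), (1, 6), (1, 7), (2, 4), (2, 5), (2, 6), (2, 7), (3, 4), (3, 5), (3, 6), (3, 7), (4, 4), (4, 5), (4, 6), (4, 7), (5, 4), (5, 5), (5, 6), (5, 7), (6, 4), (6, 5), (6, 6), (6, 7), (7, 4), (7, 5), (7, 6), (7, 7)]
Unfold 5 (reflect across v@4): 64 holes -> [(0, 0), (0, 1), (0, 2), (0, 3), (0, 4), (0, 5), (0, 6), (0, 7), (1, 0), (1, 1), (1, 2), (1, 3), (1, 4), (1, 5), (1, 6), (1, 7), (2, 0), (2, 1), (2, 2), (2, 3), (2, 4), (2, 5), (2, 6), (2, 7), (3, 0), (3, 1), (3, 2), (3, 3), (3, 4), (3, 5), (3, 6), (3, 7), (4, 0), (4, 1), (4, 2), (4, 3), (4, 4), (4, 5), (4, 6), (4, 7), (5, 0), (5, 1), (5, 2), (5, 3), (5, 4), (5, 5), (5, 6), (5, 7), (6, 0), (6, 1), (6, 2), (6, 3), (6, 4), (6, 5), (6, 6), (6, 7), (7, 0), (7, 1), (7, 2), (7, 3), (7, 4), (7, 5), (7, 6), (7, 7)]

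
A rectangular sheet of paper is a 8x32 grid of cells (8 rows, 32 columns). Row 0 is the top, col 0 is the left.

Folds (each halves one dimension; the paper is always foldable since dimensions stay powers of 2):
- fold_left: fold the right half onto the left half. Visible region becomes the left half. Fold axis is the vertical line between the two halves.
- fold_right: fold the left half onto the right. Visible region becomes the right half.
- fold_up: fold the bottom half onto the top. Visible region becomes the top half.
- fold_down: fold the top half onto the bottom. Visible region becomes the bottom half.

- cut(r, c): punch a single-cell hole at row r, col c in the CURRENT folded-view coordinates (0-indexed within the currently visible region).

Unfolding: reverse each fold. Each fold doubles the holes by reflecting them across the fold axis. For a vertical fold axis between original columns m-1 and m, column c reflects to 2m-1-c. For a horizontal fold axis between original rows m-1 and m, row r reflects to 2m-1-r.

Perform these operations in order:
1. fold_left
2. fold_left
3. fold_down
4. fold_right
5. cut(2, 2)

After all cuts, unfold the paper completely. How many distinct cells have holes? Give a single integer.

Op 1 fold_left: fold axis v@16; visible region now rows[0,8) x cols[0,16) = 8x16
Op 2 fold_left: fold axis v@8; visible region now rows[0,8) x cols[0,8) = 8x8
Op 3 fold_down: fold axis h@4; visible region now rows[4,8) x cols[0,8) = 4x8
Op 4 fold_right: fold axis v@4; visible region now rows[4,8) x cols[4,8) = 4x4
Op 5 cut(2, 2): punch at orig (6,6); cuts so far [(6, 6)]; region rows[4,8) x cols[4,8) = 4x4
Unfold 1 (reflect across v@4): 2 holes -> [(6, 1), (6, 6)]
Unfold 2 (reflect across h@4): 4 holes -> [(1, 1), (1, 6), (6, 1), (6, 6)]
Unfold 3 (reflect across v@8): 8 holes -> [(1, 1), (1, 6), (1, 9), (1, 14), (6, 1), (6, 6), (6, 9), (6, 14)]
Unfold 4 (reflect across v@16): 16 holes -> [(1, 1), (1, 6), (1, 9), (1, 14), (1, 17), (1, 22), (1, 25), (1, 30), (6, 1), (6, 6), (6, 9), (6, 14), (6, 17), (6, 22), (6, 25), (6, 30)]

Answer: 16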